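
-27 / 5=-5.40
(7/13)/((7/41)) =3.15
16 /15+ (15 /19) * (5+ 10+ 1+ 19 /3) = 5329 /285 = 18.70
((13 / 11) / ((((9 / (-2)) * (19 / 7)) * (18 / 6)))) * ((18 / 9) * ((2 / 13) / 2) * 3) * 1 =-28 / 1881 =-0.01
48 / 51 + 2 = 50 / 17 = 2.94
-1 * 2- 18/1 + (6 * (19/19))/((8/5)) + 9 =-29/4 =-7.25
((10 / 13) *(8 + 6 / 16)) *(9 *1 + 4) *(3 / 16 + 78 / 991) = 1414035 / 63424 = 22.29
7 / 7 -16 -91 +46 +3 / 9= -179 / 3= -59.67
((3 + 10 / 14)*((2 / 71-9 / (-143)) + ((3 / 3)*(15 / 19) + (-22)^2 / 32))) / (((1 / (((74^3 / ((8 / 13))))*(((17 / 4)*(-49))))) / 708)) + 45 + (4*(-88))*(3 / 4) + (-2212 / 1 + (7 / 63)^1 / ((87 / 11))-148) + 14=-5771829724056.35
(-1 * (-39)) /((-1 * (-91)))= 0.43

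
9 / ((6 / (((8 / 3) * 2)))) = 8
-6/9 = -2/3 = -0.67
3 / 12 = 1 / 4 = 0.25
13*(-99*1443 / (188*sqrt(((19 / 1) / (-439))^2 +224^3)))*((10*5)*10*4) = -27176163300*sqrt(2166073033065) / 6787028836937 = -5893.12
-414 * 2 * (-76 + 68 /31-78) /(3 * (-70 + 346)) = 4706 /31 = 151.81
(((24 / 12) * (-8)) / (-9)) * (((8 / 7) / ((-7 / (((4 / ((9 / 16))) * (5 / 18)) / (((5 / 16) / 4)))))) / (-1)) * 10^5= 26214400000 / 35721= 733865.23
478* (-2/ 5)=-956/ 5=-191.20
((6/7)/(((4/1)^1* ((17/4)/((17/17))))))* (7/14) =0.03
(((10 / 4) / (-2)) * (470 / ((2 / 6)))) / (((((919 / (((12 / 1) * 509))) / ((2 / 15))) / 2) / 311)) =-892806360 / 919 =-971497.67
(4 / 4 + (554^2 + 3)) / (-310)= -30692 / 31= -990.06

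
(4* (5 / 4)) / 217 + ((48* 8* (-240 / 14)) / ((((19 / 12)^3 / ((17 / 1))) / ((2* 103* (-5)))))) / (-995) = -1234911006025 / 42313171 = -29185.03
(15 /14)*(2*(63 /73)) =135 /73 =1.85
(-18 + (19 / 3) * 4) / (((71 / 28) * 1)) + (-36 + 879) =180175 / 213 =845.89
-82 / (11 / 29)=-2378 / 11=-216.18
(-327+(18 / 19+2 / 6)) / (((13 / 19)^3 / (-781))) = 5234516606 / 6591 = 794191.57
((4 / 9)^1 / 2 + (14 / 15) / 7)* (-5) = -16 / 9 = -1.78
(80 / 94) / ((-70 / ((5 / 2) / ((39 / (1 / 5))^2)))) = -2 / 2502045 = -0.00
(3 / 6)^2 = 1 / 4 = 0.25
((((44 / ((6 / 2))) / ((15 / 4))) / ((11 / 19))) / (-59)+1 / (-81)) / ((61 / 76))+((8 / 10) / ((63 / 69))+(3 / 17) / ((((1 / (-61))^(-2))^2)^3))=5420363712080979857301069283 / 7547654580160057729116555105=0.72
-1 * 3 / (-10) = 3 / 10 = 0.30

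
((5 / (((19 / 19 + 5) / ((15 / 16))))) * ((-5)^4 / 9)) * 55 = 859375 / 288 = 2983.94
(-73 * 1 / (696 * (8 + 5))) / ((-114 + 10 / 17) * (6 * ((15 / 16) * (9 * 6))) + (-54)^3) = 1241 / 29519262864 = 0.00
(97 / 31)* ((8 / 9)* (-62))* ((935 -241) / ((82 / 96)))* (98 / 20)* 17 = -7177714432 / 615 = -11671080.38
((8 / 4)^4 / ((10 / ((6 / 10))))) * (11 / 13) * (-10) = -528 / 65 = -8.12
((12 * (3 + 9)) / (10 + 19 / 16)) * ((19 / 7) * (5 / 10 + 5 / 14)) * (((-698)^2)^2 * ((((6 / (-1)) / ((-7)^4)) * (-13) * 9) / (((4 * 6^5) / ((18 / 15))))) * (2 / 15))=5628463794350592 / 526479275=10690760.42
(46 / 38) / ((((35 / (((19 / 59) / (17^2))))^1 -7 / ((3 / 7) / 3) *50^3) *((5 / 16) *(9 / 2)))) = -0.00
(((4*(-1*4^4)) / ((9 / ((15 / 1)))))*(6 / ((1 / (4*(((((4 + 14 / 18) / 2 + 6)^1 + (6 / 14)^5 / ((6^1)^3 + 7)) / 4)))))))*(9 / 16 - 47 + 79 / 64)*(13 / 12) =425693627087300 / 101194947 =4206668.81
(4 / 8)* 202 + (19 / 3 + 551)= 1975 / 3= 658.33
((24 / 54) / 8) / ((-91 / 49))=-0.03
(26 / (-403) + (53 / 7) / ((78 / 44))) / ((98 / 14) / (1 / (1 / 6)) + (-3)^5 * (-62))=71200 / 255026863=0.00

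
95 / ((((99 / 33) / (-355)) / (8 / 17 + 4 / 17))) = -134900 / 17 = -7935.29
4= 4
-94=-94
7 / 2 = 3.50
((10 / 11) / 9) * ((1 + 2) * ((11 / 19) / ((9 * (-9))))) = -10 / 4617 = -0.00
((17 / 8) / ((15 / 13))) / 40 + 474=2275421 / 4800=474.05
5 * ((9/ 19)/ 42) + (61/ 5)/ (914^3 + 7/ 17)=0.06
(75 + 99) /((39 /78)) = 348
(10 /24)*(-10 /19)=-25 /114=-0.22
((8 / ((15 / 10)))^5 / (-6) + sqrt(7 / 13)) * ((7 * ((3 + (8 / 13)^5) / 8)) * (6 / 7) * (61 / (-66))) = 1538.01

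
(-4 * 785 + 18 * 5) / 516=-1525 / 258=-5.91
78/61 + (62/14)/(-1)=-1345/427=-3.15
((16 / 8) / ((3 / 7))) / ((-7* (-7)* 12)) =1 / 126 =0.01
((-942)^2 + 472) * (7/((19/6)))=37289112/19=1962584.84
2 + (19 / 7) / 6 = 103 / 42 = 2.45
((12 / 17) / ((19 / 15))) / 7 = 180 / 2261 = 0.08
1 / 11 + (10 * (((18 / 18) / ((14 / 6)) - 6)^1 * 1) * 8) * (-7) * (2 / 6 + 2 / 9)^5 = 35769683 / 216513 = 165.21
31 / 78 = 0.40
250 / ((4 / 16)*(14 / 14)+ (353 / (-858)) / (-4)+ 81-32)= 858000 / 169379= 5.07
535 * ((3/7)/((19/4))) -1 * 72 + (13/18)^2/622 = -635999891/26803224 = -23.73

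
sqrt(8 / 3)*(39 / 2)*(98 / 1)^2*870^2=94500478800*sqrt(6)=231477953508.70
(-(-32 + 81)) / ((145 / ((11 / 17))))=-539 / 2465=-0.22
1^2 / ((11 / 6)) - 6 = -60 / 11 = -5.45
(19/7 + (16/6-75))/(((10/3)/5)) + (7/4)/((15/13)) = -43223/420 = -102.91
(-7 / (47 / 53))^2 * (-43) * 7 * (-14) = 580019174 / 2209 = 262570.93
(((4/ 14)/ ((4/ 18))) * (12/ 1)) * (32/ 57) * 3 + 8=4520/ 133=33.98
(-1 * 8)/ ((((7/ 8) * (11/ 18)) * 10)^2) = -41472/ 148225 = -0.28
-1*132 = -132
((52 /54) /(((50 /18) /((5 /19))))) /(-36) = -13 /5130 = -0.00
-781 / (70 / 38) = -14839 / 35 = -423.97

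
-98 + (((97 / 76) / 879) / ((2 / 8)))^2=-27334483889 / 278923401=-98.00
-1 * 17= -17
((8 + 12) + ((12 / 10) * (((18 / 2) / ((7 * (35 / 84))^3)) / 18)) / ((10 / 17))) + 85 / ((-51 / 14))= -10586558 / 3215625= -3.29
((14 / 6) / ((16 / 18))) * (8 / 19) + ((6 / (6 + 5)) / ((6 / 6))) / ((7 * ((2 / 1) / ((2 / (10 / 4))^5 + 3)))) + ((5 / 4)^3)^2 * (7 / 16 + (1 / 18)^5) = 102751996104031429 / 35384806195200000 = 2.90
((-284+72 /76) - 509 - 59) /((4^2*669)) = -0.08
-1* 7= -7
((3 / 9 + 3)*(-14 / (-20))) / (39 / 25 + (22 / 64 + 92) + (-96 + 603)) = 5600 / 1442169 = 0.00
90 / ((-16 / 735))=-33075 / 8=-4134.38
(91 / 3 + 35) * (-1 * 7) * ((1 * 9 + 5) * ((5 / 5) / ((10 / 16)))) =-153664 / 15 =-10244.27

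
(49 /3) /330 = 49 /990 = 0.05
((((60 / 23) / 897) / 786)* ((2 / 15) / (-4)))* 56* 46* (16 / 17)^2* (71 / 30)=-1017856 / 1528178535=-0.00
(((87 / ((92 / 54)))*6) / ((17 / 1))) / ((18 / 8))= 3132 / 391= 8.01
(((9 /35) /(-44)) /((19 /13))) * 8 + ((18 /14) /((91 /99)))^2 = 816041367 /424028605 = 1.92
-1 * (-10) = 10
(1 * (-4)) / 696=-1 / 174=-0.01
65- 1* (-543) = 608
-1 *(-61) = 61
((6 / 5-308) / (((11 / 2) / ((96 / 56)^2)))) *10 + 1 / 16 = -14136805 / 8624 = -1639.24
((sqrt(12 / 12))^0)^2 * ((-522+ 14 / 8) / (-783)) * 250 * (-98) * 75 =-318653125 / 261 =-1220893.20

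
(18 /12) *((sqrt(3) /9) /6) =0.05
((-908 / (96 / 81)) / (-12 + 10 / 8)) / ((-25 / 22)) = -67419 / 1075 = -62.72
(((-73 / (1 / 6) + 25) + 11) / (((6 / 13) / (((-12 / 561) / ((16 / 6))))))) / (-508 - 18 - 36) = -2613 / 210188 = -0.01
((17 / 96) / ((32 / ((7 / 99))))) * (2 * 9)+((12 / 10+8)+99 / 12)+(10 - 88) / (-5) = 33.06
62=62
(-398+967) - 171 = 398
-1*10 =-10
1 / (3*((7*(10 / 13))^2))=169 / 14700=0.01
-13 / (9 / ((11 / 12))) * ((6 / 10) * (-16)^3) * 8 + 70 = 1174606 / 45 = 26102.36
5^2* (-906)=-22650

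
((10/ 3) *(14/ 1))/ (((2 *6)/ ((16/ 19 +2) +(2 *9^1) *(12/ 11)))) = 18270/ 209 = 87.42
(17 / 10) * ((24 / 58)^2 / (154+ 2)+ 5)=929509 / 109330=8.50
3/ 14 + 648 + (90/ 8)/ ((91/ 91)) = 18465/ 28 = 659.46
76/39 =1.95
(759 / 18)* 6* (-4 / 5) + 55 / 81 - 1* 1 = -82102 / 405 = -202.72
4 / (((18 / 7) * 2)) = 7 / 9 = 0.78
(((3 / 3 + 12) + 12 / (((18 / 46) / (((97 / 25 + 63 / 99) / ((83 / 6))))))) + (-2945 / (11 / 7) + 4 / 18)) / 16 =-190106099 / 1643400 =-115.68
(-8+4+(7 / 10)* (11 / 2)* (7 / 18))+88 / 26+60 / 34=210559 / 79560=2.65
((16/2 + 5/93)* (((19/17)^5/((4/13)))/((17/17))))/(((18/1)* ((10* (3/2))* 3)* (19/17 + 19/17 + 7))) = 0.01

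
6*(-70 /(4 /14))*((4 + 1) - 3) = -2940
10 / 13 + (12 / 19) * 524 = 81934 / 247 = 331.72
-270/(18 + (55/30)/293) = -94932/6331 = -14.99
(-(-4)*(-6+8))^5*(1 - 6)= -163840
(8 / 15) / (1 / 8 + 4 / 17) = 1088 / 735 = 1.48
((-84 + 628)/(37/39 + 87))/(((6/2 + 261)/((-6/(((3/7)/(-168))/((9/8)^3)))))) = 483327/6160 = 78.46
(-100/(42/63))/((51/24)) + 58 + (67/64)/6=-81037/6528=-12.41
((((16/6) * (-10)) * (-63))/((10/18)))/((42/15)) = 1080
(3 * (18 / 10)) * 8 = 216 / 5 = 43.20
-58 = -58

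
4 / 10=2 / 5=0.40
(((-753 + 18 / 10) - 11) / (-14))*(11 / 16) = 41921 / 1120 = 37.43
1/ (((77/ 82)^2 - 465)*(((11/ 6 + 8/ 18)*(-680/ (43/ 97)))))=15867/ 25730427095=0.00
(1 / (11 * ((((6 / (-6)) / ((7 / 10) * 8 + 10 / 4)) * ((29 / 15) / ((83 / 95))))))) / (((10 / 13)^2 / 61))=-207922221 / 6061000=-34.30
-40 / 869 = -0.05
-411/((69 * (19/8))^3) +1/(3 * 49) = 246923303/36802972773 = 0.01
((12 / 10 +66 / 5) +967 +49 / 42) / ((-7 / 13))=-54743 / 30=-1824.77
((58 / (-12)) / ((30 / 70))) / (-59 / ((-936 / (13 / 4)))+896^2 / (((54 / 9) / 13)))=-3248 / 500957243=-0.00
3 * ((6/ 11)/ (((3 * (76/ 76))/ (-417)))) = -2502/ 11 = -227.45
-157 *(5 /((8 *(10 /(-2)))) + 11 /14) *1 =-103.73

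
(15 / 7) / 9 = 5 / 21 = 0.24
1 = 1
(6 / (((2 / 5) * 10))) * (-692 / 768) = -1.35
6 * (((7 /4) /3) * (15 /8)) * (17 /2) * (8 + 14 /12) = 32725 /64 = 511.33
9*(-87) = -783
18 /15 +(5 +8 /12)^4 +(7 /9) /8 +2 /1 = 3351523 /3240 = 1034.42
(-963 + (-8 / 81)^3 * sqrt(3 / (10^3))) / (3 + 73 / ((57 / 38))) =-2889 / 155 - 128 * sqrt(30) / 686444625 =-18.64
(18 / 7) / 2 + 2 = 23 / 7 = 3.29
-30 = -30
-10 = -10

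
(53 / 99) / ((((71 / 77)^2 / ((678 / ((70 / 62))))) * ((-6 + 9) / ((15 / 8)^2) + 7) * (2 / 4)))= 9223060 / 95779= 96.30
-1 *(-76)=76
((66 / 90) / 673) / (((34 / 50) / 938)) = 51590 / 34323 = 1.50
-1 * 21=-21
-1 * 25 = -25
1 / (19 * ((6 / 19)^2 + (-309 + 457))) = 19 / 53464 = 0.00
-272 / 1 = -272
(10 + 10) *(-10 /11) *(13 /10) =-260 /11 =-23.64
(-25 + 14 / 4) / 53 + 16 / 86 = -0.22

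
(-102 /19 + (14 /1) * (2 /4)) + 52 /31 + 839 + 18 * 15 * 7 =1609330 /589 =2732.31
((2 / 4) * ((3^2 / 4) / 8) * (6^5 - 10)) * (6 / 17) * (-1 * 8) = -3083.56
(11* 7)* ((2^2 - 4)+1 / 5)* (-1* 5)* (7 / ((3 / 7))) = -3773 / 3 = -1257.67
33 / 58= 0.57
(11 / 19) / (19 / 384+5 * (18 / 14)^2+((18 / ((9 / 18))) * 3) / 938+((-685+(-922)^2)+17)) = 13867392 / 20346066303499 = 0.00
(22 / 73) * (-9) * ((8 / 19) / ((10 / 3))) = -2376 / 6935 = -0.34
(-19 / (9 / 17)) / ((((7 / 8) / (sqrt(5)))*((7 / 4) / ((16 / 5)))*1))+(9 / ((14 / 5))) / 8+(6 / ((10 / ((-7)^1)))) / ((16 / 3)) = -165376*sqrt(5) / 2205-27 / 70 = -168.09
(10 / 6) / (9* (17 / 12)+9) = 20 / 261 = 0.08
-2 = -2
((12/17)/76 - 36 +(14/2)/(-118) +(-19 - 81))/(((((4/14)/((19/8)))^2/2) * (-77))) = 244.18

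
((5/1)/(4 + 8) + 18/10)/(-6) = -133/360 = -0.37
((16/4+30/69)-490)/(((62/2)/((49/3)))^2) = -26814368/198927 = -134.80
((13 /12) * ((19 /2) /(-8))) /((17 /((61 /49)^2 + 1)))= -756067 /3918432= -0.19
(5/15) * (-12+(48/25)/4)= -96/25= -3.84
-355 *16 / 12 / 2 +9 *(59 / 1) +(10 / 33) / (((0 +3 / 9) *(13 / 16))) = 126749 / 429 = 295.45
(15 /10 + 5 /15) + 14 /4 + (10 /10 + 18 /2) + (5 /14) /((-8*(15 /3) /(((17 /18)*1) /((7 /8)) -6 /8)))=432685 /28224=15.33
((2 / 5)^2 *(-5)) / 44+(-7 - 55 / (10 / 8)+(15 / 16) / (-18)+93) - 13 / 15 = 72271 / 1760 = 41.06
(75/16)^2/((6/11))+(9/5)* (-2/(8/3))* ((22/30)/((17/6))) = 8689593/217600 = 39.93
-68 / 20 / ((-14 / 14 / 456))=7752 / 5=1550.40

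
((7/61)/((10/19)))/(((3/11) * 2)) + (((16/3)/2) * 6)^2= 938423/3660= 256.40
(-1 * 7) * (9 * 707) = -44541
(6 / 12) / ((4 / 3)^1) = 0.38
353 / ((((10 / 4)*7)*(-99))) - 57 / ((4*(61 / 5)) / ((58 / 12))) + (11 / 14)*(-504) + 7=-667658483 / 1690920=-394.85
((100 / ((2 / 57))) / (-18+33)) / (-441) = -190 / 441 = -0.43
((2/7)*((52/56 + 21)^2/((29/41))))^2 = 14932111195681/395771236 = 37729.15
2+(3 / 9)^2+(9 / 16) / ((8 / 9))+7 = 11225 / 1152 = 9.74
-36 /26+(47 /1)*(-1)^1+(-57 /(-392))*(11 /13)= -245941 /5096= -48.26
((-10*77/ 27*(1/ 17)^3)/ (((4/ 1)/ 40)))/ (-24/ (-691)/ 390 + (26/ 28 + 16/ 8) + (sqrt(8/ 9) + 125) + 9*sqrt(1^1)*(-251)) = 6089191047940000*sqrt(2)/ 714605828522021837929233 + 6488250261546053000/ 238201942840673945976411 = 0.00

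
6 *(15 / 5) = 18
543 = 543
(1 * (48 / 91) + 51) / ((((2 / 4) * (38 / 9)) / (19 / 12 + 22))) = 3980961 / 6916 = 575.62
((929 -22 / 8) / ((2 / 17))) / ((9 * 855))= 221 / 216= 1.02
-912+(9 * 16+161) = -607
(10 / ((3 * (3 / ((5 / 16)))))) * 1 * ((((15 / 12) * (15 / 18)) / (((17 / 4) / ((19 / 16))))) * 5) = 59375 / 117504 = 0.51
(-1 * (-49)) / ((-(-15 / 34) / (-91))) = -151606 / 15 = -10107.07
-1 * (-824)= 824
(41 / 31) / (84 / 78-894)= -533 / 359848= -0.00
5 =5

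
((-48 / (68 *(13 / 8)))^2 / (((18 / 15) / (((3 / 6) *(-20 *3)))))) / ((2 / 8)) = -921600 / 48841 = -18.87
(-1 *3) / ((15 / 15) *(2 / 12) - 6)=18 / 35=0.51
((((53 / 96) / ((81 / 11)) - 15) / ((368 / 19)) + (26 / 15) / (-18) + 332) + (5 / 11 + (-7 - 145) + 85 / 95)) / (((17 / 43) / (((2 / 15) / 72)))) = 23207249700931 / 27451307980800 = 0.85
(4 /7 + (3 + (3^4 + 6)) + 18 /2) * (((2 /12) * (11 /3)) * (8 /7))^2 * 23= 31036016 /27783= 1117.09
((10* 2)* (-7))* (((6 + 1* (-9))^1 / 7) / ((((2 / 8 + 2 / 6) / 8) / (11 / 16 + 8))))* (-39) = -278794.29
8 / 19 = 0.42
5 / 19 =0.26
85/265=17/53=0.32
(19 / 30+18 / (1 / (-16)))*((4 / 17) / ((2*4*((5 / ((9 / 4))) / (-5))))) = 25863 / 1360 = 19.02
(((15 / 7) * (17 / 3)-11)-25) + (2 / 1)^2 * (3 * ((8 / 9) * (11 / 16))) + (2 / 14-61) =-1625 / 21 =-77.38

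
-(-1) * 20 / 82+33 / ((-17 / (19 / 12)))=-7889 / 2788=-2.83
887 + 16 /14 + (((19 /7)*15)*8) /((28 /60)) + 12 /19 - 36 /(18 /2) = 1473525 /931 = 1582.73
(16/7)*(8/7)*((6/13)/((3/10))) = 2560/637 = 4.02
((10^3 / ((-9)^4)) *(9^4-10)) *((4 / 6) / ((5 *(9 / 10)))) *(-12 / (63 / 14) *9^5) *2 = -419264000 / 9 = -46584888.89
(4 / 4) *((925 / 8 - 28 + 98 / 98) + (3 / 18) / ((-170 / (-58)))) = 180911 / 2040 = 88.68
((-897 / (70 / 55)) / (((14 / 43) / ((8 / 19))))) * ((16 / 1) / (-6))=2430.54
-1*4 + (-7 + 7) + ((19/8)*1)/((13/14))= -75/52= -1.44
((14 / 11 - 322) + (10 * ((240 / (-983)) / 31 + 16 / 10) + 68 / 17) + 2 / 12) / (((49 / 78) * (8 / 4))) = -239.28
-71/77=-0.92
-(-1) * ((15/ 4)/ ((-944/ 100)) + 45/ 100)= 249/ 4720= 0.05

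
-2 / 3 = -0.67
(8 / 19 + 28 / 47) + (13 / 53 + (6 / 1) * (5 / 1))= 1479603 / 47329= 31.26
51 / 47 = 1.09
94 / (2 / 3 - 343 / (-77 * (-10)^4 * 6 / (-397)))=62040000 / 420547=147.52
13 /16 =0.81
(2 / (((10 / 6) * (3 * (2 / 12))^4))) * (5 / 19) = 96 / 19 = 5.05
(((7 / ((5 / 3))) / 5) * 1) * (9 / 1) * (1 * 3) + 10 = 817 / 25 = 32.68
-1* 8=-8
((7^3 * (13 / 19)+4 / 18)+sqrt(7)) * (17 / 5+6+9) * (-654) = -805629464 / 285- 60168 * sqrt(7) / 5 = -2858607.96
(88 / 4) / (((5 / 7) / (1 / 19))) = 154 / 95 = 1.62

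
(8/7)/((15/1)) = 8/105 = 0.08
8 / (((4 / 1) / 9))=18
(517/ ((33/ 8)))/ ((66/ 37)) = 6956/ 99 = 70.26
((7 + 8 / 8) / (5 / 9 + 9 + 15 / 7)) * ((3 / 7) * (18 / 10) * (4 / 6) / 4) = 324 / 3685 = 0.09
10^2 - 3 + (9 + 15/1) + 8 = 129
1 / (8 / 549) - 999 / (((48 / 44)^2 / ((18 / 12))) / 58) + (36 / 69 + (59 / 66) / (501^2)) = -222399311793649 / 3048156144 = -72961.92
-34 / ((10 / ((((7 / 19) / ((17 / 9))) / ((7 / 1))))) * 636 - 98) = -51 / 342233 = -0.00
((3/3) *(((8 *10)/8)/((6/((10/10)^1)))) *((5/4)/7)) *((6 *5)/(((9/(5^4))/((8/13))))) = 312500/819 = 381.56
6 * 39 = 234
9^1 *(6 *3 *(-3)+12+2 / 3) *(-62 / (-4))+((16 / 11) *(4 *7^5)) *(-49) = -52770178 / 11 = -4797288.91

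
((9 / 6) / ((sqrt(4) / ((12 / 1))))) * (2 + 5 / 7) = 171 / 7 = 24.43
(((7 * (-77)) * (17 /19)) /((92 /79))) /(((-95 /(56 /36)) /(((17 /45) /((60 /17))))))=1464403171 /2017629000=0.73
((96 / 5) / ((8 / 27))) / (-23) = -324 / 115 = -2.82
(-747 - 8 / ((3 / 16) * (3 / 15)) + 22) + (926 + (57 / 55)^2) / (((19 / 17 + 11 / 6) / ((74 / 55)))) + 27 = -488.65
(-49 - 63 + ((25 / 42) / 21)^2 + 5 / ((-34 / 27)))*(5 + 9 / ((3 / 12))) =-62880328181 / 13224708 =-4754.76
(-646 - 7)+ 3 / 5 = -3262 / 5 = -652.40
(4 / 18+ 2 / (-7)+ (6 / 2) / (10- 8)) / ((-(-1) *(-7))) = -181 / 882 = -0.21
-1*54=-54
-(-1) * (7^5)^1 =16807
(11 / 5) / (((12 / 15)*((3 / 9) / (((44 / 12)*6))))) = 181.50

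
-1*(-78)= 78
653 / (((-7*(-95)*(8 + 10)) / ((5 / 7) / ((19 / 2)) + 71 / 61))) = 729401 / 10790290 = 0.07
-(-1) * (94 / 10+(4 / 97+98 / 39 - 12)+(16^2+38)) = 5560141 / 18915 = 293.95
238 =238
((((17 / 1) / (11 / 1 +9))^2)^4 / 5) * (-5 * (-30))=20927272323 / 2560000000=8.17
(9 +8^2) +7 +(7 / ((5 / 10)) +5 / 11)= 1039 / 11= 94.45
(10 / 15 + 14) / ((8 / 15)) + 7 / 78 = 1076 / 39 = 27.59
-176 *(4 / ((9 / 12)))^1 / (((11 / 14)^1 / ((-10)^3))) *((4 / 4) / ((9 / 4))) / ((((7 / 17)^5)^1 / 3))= 2907867136000 / 21609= 134567408.76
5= 5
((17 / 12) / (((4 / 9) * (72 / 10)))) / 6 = 0.07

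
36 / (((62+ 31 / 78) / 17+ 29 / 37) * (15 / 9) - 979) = -0.04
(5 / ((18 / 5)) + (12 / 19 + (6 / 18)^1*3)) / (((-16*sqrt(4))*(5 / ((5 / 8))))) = -1033 / 87552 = -0.01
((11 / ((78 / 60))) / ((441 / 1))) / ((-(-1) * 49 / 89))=9790 / 280917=0.03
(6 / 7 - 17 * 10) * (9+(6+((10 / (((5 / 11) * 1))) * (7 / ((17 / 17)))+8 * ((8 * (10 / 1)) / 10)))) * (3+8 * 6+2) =-14621216 / 7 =-2088745.14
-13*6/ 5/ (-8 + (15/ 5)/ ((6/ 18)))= -78/ 5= -15.60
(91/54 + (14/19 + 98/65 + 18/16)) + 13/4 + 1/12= 2237597/266760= 8.39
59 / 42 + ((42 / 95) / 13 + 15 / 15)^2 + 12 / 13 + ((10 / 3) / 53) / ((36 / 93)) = 18127484656 / 5092726275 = 3.56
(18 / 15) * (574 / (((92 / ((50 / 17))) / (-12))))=-103320 / 391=-264.25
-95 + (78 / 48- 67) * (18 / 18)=-160.38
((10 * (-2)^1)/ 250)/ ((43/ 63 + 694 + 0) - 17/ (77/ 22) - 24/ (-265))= -6678/ 57590735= -0.00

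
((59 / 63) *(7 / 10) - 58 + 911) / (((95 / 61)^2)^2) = 1063762118189 / 7330556250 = 145.11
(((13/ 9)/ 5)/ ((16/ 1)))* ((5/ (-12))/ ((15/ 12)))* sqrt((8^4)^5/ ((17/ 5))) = -872415232* sqrt(85)/ 2295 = -3504693.25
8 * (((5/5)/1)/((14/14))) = 8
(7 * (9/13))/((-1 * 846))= -7/1222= -0.01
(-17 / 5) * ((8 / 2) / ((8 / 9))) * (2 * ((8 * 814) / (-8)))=124542 / 5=24908.40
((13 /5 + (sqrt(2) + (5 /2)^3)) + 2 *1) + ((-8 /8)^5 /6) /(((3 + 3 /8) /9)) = 21.19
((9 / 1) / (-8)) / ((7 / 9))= -1.45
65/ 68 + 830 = 56505/ 68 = 830.96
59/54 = 1.09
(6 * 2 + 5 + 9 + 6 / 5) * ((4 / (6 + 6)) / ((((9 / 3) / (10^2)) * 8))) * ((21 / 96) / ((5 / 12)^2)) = 47.60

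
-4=-4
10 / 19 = 0.53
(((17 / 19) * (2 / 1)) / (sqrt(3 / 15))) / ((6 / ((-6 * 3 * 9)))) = -918 * sqrt(5) / 19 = -108.04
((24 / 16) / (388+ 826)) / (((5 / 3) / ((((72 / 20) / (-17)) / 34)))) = -81 / 17542300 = -0.00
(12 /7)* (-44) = -528 /7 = -75.43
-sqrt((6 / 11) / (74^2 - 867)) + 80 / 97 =80 / 97 - sqrt(2514) / 4609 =0.81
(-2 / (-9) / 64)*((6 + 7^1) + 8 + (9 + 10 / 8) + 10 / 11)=1415 / 12672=0.11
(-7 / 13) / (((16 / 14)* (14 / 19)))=-0.64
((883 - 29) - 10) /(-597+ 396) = -844 /201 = -4.20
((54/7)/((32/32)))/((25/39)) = 2106/175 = 12.03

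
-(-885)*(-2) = -1770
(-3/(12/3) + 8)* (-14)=-203/2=-101.50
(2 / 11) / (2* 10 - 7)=2 / 143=0.01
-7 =-7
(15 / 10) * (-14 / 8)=-21 / 8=-2.62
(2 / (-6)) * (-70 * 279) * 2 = 13020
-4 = -4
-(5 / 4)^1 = -5 / 4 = -1.25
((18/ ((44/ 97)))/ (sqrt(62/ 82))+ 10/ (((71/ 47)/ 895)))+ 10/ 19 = 873 * sqrt(1271)/ 682+ 7993060/ 1349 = 5970.81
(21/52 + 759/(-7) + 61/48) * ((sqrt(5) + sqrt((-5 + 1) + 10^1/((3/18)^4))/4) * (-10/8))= 2331505 * sqrt(5)/17472 + 2331505 * sqrt(3239)/34944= 4095.64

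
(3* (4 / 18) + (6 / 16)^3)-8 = -11183 / 1536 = -7.28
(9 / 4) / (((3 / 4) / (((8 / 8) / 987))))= 1 / 329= 0.00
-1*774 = -774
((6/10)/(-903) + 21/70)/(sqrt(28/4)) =901 * sqrt(7)/21070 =0.11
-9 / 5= -1.80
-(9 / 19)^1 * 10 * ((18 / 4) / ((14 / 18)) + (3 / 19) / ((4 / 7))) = -28.71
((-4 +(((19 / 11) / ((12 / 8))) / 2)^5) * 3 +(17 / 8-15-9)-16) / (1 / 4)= -5185198477 / 26090262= -198.74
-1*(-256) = 256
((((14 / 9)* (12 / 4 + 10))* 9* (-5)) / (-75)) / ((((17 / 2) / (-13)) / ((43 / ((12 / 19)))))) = -966511 / 765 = -1263.41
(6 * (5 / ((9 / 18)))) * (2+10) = 720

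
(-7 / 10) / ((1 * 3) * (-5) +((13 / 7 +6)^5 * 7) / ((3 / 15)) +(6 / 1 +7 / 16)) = -134456 / 201312105315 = -0.00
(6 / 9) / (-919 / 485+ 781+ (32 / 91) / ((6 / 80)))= 44135 / 51889109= 0.00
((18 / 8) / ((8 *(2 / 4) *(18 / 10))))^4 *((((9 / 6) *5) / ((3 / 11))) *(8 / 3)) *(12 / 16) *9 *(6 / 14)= 928125 / 458752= 2.02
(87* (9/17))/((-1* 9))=-87/17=-5.12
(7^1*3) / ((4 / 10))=105 / 2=52.50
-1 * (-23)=23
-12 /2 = -6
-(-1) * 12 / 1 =12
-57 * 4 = -228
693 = 693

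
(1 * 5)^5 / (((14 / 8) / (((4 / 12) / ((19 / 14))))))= 25000 / 57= 438.60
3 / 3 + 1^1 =2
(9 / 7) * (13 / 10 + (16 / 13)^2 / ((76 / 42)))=617607 / 224770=2.75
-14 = -14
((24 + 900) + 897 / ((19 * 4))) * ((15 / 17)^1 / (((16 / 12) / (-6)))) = -3715.69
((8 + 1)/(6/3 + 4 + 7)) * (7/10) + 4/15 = 293/390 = 0.75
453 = 453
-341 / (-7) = 341 / 7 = 48.71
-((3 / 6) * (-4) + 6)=-4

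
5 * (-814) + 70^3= 338930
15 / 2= 7.50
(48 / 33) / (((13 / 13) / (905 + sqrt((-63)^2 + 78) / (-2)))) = 14480 / 11 - 8 * sqrt(4047) / 11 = 1270.10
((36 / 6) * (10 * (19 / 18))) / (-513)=-10 / 81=-0.12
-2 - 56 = -58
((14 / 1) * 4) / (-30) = -28 / 15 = -1.87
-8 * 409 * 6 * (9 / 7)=-25241.14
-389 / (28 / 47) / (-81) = 18283 / 2268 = 8.06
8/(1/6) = 48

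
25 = 25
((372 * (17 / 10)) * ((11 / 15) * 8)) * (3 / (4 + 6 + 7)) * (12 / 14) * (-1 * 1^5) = -98208 / 175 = -561.19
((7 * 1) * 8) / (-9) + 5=-11 / 9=-1.22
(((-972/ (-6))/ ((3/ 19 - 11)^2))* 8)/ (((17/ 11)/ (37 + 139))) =226442304/ 180353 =1255.55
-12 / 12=-1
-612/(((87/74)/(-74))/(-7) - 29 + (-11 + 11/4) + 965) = -0.66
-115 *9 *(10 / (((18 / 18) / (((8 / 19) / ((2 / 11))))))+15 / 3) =-553725 / 19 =-29143.42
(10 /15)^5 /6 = 0.02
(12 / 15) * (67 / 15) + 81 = 6343 / 75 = 84.57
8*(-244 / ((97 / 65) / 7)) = -888160 / 97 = -9156.29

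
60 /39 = 20 /13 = 1.54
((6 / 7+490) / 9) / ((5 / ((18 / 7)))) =6872 / 245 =28.05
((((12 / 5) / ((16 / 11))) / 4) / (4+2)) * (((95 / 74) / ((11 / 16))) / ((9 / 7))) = 133 / 1332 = 0.10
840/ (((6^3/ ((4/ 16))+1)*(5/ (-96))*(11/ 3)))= -48384/ 9515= -5.09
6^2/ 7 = 36/ 7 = 5.14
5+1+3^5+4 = 253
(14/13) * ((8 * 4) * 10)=4480/13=344.62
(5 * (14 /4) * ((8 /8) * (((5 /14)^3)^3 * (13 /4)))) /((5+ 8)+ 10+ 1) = 126953125 /566702997504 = 0.00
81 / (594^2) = 1 / 4356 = 0.00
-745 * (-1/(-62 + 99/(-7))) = -5215/533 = -9.78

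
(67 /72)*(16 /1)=134 /9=14.89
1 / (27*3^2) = 0.00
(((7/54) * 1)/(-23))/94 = -7/116748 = -0.00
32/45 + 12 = 572/45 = 12.71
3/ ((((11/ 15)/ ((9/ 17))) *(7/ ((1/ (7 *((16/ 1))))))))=405/ 146608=0.00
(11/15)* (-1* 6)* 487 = -10714/5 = -2142.80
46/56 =23/28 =0.82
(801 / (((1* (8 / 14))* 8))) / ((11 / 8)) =5607 / 44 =127.43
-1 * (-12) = 12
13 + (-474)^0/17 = 13.06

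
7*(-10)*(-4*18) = 5040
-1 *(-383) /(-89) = -383 /89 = -4.30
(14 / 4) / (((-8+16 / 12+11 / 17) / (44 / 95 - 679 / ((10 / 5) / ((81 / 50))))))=372744057 / 1166600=319.51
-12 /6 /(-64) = 0.03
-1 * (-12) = 12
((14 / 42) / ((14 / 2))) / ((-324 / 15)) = -5 / 2268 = -0.00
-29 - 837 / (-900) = -2807 / 100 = -28.07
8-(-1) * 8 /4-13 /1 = -3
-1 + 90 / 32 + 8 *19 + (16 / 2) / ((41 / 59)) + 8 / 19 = 2065855 / 12464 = 165.75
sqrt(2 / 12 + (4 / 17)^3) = sqrt(540294) / 1734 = 0.42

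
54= 54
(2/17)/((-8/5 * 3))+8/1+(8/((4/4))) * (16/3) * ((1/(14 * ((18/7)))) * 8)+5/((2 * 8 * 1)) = 130499/7344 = 17.77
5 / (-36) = -5 / 36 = -0.14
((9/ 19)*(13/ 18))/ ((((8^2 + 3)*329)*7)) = 13/ 5863438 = 0.00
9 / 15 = 3 / 5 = 0.60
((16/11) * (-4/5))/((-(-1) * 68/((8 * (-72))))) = 9216/935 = 9.86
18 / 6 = 3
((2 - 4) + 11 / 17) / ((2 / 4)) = -2.71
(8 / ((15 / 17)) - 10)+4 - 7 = -59 / 15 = -3.93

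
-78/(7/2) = -156/7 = -22.29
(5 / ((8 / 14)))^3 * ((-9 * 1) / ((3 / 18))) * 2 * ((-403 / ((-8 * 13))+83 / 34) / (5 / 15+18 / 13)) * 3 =-116344785375 / 145792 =-798019.00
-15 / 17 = -0.88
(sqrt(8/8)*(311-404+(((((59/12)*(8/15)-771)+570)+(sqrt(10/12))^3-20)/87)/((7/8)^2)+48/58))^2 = 335286243737329/36800667225-585946336*sqrt(30)/1472026689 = 9108.69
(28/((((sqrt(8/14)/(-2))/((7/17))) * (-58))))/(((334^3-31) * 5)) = 98 * sqrt(7)/91845093945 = 0.00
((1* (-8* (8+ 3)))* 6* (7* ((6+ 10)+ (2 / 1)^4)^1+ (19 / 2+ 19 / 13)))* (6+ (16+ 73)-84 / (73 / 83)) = 59672712 / 949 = 62879.57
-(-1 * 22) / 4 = 11 / 2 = 5.50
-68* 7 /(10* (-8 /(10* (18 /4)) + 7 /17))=-203.43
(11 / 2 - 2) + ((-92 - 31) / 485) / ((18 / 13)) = 4826 / 1455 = 3.32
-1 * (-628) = 628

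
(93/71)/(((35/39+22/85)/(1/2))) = 308295/544286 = 0.57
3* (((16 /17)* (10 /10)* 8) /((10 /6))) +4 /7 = 8404 /595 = 14.12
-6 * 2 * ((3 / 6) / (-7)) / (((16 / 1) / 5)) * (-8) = -2.14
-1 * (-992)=992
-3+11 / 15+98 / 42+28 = 28.07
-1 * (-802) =802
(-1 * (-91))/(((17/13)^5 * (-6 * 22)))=-33787663/187421124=-0.18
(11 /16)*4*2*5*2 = 55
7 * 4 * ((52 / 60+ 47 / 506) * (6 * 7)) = 1427468 / 1265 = 1128.43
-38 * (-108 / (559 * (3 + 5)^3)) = 513 / 35776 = 0.01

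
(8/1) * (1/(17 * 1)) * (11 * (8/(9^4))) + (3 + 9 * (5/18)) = 1228315/223074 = 5.51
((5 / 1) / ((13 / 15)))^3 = 421875 / 2197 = 192.02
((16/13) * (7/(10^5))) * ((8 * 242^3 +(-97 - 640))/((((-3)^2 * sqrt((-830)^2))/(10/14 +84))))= 110.78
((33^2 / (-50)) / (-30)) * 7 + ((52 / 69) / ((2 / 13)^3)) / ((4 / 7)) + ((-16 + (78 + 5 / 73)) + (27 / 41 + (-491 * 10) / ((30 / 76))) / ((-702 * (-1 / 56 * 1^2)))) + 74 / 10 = -555.47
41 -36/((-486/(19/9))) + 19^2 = 97724/243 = 402.16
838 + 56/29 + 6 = 24532/29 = 845.93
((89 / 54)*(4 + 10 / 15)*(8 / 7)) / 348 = 178 / 7047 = 0.03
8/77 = 0.10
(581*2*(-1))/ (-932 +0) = 581/ 466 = 1.25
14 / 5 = 2.80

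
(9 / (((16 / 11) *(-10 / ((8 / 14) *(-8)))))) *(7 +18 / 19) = 14949 / 665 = 22.48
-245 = -245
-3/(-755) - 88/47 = -66299/35485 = -1.87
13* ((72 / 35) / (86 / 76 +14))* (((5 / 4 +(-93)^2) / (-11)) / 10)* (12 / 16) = -104.24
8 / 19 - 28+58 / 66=-16741 / 627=-26.70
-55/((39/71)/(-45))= 4505.77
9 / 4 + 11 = 53 / 4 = 13.25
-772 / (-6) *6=772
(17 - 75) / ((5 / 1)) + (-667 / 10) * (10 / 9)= -3857 / 45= -85.71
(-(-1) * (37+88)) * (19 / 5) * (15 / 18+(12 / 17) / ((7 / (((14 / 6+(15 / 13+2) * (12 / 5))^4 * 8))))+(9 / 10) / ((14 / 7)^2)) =67636621762818919 / 18353298600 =3685256.98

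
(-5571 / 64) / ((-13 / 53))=295263 / 832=354.88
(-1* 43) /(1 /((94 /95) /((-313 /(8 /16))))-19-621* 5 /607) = 1226747 /18737131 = 0.07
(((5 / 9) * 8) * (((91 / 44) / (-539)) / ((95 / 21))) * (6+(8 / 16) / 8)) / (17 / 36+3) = -3783 / 574750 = -0.01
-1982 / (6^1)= -991 / 3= -330.33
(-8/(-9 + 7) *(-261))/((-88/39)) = 10179/22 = 462.68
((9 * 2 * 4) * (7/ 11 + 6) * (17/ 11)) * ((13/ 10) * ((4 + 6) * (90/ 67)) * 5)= 64476.28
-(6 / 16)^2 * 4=-9 / 16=-0.56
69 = 69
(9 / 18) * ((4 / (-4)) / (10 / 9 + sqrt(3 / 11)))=-495 / 857 + 81 * sqrt(33) / 1714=-0.31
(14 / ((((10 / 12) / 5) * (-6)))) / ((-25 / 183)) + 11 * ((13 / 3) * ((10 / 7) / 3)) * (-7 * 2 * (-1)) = 94558 / 225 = 420.26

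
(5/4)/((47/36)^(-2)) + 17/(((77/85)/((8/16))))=11.51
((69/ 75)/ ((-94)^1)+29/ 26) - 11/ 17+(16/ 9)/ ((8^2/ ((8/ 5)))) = 1175509/ 2337075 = 0.50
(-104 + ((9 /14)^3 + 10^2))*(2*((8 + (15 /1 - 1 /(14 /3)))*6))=-9806379 /9604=-1021.07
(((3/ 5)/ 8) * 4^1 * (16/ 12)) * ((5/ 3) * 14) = 28/ 3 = 9.33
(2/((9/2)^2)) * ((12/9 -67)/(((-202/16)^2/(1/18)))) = -0.00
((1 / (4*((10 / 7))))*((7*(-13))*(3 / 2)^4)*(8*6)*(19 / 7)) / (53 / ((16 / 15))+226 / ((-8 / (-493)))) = -0.75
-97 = -97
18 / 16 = 9 / 8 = 1.12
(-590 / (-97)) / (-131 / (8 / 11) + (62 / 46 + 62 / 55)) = -5970800 / 174388249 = -0.03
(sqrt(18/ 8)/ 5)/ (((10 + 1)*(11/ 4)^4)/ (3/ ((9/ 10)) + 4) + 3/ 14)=1792/ 513715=0.00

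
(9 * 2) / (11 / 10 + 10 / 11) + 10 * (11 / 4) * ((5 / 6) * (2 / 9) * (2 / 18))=1023055 / 107406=9.53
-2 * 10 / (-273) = 20 / 273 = 0.07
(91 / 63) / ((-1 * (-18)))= 13 / 162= 0.08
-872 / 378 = -436 / 189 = -2.31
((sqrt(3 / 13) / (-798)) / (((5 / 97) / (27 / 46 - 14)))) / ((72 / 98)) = 418943 * sqrt(39) / 12270960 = 0.21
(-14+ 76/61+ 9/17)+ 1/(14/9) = -168145/14518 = -11.58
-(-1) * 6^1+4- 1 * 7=3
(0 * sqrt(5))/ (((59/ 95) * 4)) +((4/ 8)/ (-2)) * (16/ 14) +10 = 9.71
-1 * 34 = -34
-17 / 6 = -2.83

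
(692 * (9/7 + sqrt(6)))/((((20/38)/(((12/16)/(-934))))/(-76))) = 1686231/16345 + 187359 * sqrt(6)/2335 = 299.71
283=283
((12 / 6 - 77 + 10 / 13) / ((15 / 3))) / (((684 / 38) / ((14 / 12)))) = -1351 / 1404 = -0.96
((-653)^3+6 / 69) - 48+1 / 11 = -70446616580 / 253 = -278445124.82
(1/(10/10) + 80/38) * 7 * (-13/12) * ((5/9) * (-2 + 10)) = -53690/513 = -104.66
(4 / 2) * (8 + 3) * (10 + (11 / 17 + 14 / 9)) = 41074 / 153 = 268.46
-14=-14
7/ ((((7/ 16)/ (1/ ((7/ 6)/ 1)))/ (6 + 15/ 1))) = 288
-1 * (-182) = 182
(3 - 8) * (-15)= 75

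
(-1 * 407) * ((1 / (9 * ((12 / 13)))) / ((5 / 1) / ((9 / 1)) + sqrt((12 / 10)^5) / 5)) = -2066796875 / 15879228 + 17857125 * sqrt(30) / 1323269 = -56.24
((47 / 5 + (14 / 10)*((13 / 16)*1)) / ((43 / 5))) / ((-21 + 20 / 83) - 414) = -69969 / 24826480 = -0.00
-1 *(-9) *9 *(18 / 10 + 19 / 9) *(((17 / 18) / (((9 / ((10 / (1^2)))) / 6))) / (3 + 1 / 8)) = 47872 / 75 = 638.29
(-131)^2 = 17161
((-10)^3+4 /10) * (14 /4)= -17493 /5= -3498.60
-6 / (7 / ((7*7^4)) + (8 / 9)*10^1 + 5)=-64827 / 150067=-0.43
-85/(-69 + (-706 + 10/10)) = 85/774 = 0.11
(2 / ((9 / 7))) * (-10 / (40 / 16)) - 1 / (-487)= -27263 / 4383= -6.22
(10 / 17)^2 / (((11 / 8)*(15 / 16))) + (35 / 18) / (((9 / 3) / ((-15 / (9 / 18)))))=-19.18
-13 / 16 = -0.81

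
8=8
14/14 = 1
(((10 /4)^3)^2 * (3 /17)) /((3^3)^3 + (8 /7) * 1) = 328125 /149914432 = 0.00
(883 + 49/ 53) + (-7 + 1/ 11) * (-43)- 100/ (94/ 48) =30961804/ 27401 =1129.95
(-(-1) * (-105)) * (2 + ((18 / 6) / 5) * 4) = -462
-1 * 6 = -6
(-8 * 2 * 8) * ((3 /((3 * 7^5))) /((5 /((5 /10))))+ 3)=-32269504 /84035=-384.00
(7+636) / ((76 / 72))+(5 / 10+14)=23699 / 38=623.66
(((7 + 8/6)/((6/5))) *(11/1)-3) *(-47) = -62087/18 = -3449.28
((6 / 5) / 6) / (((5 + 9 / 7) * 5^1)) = 7 / 1100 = 0.01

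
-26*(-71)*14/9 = 25844/9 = 2871.56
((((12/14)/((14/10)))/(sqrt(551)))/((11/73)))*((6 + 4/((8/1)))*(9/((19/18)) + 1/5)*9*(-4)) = -353.45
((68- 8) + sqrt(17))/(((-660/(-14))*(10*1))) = 7*sqrt(17)/3300 + 7/55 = 0.14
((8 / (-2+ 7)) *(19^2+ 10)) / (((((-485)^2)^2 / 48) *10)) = 71232 / 1383270015625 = 0.00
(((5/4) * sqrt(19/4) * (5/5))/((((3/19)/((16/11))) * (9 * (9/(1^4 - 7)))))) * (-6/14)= 380 * sqrt(19)/2079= 0.80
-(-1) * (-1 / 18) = -1 / 18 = -0.06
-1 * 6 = -6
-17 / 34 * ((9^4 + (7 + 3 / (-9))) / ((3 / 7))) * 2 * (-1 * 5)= 689605 / 9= 76622.78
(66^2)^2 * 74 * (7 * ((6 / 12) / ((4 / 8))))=9828913248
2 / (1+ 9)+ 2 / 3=13 / 15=0.87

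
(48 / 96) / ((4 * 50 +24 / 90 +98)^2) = 225 / 40033352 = 0.00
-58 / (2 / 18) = -522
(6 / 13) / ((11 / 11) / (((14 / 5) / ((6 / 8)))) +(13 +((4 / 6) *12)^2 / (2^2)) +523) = 112 / 134017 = 0.00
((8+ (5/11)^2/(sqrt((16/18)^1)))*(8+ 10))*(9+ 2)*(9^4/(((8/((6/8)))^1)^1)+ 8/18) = 13295625*sqrt(2)/704+ 1950025/2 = 1001721.10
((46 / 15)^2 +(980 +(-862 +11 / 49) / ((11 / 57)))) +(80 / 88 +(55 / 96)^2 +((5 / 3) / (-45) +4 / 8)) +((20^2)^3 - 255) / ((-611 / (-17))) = 1777205.84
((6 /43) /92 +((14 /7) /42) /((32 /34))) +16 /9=1824239 /996912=1.83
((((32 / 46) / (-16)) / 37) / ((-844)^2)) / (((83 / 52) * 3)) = -13 / 37735821516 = -0.00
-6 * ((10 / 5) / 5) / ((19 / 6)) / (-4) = 18 / 95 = 0.19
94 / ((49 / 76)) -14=6458 / 49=131.80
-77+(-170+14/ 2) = -240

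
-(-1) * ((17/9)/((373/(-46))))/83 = -782/278631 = -0.00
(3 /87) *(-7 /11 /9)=-7 /2871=-0.00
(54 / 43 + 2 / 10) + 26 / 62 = 12498 / 6665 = 1.88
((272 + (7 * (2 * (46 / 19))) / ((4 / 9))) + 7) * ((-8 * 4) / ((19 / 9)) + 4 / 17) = -32535000 / 6137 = -5301.45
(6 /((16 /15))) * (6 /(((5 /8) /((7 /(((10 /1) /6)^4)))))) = 30618 /625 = 48.99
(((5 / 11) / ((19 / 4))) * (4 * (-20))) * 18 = -28800 / 209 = -137.80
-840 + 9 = -831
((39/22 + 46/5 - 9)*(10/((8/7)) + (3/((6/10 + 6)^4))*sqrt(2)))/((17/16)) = 217000*sqrt(2)/73922409 + 3038/187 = 16.25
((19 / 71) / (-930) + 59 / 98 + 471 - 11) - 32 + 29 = 740278372 / 1617735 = 457.60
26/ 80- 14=-547/ 40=-13.68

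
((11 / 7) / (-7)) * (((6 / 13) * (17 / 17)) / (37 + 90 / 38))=-57 / 21658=-0.00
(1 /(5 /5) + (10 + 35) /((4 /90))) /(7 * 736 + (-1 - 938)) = 2027 /8426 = 0.24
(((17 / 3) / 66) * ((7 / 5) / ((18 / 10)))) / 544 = 7 / 57024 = 0.00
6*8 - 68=-20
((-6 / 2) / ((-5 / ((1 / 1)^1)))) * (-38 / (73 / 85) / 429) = -0.06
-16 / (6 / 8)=-64 / 3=-21.33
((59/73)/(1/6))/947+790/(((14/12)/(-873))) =-286065458142/483917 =-591145.71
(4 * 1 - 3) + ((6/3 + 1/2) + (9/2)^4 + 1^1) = 6633/16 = 414.56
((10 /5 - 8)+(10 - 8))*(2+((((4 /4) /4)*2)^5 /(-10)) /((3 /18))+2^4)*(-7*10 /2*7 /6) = 46991 /16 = 2936.94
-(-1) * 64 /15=64 /15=4.27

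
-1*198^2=-39204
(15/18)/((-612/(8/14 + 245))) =-955/2856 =-0.33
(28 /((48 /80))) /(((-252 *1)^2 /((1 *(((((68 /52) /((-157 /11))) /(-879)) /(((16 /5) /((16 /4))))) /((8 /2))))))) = 4675 /195306261696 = 0.00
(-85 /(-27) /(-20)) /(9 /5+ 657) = -85 /355752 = -0.00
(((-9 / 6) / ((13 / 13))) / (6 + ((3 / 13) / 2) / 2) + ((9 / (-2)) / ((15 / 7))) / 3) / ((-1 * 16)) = 199 / 3360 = 0.06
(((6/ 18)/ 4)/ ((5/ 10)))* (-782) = -391/ 3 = -130.33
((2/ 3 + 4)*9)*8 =336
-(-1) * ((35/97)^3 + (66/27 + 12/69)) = 503543891/188923311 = 2.67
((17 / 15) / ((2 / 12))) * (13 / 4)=221 / 10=22.10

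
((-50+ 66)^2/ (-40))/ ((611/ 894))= -9.36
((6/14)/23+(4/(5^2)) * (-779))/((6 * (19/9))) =-1504803/152950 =-9.84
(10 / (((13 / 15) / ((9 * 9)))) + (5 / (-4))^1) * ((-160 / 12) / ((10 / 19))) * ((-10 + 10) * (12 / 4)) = 0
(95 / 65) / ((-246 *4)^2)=19 / 12587328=0.00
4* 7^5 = 67228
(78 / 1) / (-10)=-39 / 5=-7.80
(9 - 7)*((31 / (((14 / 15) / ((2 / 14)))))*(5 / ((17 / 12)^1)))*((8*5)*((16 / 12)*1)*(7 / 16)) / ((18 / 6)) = 31000 / 119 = 260.50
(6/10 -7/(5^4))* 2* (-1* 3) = -2208/625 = -3.53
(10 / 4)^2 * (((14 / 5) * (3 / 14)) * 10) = 75 / 2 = 37.50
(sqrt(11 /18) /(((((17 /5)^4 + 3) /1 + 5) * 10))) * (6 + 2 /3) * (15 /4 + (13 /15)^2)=101275 * sqrt(22) /28680804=0.02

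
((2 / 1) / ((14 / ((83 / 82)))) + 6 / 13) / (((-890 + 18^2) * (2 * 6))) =-4523 / 50681904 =-0.00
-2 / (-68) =1 / 34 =0.03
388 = 388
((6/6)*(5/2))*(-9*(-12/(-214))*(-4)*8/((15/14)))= 4032/107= 37.68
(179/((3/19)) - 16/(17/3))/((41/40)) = 2306920/2091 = 1103.26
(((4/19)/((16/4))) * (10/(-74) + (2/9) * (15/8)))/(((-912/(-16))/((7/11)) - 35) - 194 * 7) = -875/76970064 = -0.00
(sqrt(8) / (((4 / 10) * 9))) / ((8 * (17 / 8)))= 5 * sqrt(2) / 153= 0.05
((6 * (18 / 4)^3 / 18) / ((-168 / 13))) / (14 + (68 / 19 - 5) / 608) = -380133 / 2263814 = -0.17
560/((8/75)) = 5250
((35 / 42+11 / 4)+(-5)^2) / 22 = 343 / 264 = 1.30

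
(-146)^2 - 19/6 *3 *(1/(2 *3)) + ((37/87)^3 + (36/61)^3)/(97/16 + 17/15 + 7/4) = 21314.45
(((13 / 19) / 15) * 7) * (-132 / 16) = -1001 / 380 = -2.63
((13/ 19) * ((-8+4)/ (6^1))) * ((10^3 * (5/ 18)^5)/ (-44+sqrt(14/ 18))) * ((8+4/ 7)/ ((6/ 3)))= 25390625 * sqrt(7)/ 45594901863+1117187500/ 15198300621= 0.07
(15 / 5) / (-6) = -1 / 2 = -0.50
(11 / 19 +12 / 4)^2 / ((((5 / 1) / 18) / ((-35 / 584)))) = -72828 / 26353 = -2.76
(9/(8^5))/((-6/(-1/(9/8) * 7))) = 7/24576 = 0.00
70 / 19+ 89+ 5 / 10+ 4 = 3693 / 38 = 97.18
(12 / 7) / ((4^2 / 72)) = 7.71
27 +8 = 35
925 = 925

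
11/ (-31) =-11/ 31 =-0.35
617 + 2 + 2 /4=1239 /2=619.50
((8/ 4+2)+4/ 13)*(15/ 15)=56/ 13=4.31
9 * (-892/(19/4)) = -32112/19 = -1690.11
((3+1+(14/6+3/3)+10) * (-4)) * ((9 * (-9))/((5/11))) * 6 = 370656/5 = 74131.20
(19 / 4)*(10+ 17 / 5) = 1273 / 20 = 63.65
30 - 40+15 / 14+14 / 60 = -913 / 105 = -8.70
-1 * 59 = -59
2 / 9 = 0.22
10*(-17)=-170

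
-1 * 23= -23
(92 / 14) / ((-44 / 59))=-8.81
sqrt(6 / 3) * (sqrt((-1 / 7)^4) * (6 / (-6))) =-sqrt(2) / 49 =-0.03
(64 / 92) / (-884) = -4 / 5083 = -0.00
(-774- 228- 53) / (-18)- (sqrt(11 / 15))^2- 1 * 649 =-53201 / 90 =-591.12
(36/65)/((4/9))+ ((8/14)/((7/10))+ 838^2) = 2236653709/3185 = 702246.06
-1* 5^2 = -25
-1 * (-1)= 1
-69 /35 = -1.97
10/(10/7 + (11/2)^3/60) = 33600/14117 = 2.38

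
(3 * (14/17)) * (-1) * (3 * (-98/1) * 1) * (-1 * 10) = -123480/17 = -7263.53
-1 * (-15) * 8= 120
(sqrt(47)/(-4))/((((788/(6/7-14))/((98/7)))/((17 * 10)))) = 1955 * sqrt(47)/197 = 68.03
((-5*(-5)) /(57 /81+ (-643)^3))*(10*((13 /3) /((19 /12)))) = -35100 /13637987333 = -0.00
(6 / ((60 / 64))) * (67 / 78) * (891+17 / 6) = 2874568 / 585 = 4913.79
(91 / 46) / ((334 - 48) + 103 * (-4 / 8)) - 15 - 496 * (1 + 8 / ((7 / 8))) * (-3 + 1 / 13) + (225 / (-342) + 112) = 78876214709 / 5328778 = 14801.93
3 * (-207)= -621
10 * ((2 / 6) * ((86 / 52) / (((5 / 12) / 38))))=6536 / 13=502.77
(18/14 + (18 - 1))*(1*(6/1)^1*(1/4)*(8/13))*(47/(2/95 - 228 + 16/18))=-30862080/8834371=-3.49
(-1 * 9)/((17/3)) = -27/17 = -1.59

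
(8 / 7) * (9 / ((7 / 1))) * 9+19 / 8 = 6115 / 392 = 15.60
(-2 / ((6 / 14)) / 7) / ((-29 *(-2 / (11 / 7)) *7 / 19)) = -209 / 4263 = -0.05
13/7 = 1.86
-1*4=-4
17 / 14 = 1.21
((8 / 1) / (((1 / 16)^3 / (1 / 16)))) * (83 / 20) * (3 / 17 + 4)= 3017216 / 85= 35496.66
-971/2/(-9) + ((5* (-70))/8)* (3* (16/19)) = -19351/342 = -56.58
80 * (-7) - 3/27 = -5041/9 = -560.11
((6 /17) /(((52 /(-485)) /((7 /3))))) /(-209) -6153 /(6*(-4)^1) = 94747219 /369512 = 256.41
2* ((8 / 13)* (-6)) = -96 / 13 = -7.38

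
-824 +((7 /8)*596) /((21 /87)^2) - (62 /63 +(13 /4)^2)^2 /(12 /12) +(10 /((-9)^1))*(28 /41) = 332959029127 /41658624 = 7992.56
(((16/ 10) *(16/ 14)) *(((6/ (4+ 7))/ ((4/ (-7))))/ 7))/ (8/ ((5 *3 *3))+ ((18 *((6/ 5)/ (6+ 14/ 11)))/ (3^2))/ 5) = -86400/ 84469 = -1.02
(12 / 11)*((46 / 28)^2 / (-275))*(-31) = 49197 / 148225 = 0.33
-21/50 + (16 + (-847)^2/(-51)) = -14051.26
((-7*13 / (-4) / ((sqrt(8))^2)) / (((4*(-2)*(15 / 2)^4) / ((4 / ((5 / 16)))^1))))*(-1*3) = 364 / 84375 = 0.00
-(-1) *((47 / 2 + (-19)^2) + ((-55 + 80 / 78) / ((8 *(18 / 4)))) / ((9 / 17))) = 4822757 / 12636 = 381.67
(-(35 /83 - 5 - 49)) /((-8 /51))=-226797 /664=-341.56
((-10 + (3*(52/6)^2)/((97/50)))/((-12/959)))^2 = 219388086180025/3048516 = 71965535.42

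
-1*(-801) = 801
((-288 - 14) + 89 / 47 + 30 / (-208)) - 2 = -1477401 / 4888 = -302.25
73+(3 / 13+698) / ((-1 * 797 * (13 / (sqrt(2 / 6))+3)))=125563675 / 1719926 - 9077 * sqrt(3) / 396906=72.97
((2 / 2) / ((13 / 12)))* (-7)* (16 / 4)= -336 / 13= -25.85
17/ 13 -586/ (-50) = 4234/ 325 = 13.03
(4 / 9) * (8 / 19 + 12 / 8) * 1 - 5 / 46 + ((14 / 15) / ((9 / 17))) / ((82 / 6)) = 156613 / 179170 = 0.87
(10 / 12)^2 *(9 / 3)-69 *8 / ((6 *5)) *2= -2083 / 60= -34.72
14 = 14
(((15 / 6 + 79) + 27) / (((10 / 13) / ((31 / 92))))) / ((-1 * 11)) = -87451 / 20240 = -4.32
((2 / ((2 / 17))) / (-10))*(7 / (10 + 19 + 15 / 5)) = -119 / 320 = -0.37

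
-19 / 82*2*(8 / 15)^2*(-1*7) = 8512 / 9225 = 0.92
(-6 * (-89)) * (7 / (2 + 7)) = 415.33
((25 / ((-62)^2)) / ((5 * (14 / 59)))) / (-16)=-295 / 861056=-0.00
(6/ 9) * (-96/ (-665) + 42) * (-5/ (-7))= 18684/ 931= 20.07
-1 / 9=-0.11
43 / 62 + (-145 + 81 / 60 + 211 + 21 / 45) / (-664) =730421 / 1235040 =0.59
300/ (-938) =-150/ 469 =-0.32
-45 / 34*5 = -225 / 34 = -6.62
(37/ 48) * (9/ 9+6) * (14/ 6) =1813/ 144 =12.59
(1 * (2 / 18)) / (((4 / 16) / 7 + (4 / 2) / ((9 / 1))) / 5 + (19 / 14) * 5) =28 / 1723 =0.02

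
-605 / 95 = -121 / 19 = -6.37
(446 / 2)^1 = 223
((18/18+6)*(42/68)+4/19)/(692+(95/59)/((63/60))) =3629031/555100048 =0.01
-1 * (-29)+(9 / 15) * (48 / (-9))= 129 / 5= 25.80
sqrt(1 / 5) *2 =2 *sqrt(5) / 5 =0.89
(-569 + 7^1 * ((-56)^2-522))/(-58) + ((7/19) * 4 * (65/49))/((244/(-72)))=-144106817/470554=-306.25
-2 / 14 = -1 / 7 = -0.14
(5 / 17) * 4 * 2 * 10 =400 / 17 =23.53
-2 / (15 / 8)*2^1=-32 / 15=-2.13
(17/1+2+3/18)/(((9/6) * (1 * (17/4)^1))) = 460/153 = 3.01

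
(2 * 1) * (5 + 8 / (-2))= 2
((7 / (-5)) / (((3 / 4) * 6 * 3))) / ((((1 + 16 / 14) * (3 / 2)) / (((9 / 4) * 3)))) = -49 / 225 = -0.22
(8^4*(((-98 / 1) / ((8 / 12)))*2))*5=-6021120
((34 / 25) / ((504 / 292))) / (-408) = -73 / 37800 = -0.00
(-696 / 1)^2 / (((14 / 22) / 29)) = 22075529.14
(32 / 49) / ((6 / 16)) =256 / 147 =1.74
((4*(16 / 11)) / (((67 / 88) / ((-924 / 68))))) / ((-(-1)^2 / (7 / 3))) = 242.29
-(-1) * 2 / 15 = 2 / 15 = 0.13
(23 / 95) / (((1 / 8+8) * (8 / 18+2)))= 828 / 67925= 0.01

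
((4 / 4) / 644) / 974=1 / 627256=0.00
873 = 873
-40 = -40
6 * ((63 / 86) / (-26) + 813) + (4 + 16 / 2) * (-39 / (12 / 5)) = 5235405 / 1118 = 4682.83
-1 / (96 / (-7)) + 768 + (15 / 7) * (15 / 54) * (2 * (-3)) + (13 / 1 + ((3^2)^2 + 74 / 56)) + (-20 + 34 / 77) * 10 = 4910051 / 7392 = 664.24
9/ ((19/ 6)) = 54/ 19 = 2.84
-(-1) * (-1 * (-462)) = 462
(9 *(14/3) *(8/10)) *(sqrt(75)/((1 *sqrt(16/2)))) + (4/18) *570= 42 *sqrt(6) + 380/3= 229.55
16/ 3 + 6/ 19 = 5.65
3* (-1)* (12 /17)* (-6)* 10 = 2160 /17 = 127.06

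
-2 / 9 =-0.22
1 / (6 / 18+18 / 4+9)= 6 / 83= 0.07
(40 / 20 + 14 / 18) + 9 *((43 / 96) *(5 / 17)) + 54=283789 / 4896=57.96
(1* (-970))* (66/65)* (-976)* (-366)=-4573793664/13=-351830281.85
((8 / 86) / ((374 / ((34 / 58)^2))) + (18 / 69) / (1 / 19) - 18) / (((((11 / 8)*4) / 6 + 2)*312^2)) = -59668559 / 1298825968440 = -0.00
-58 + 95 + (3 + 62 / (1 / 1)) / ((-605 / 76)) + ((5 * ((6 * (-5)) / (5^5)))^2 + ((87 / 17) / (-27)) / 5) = 8330591468 / 289265625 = 28.80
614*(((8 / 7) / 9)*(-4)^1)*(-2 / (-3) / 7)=-39296 / 1323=-29.70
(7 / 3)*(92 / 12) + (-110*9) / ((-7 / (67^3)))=2679799457 / 63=42536499.32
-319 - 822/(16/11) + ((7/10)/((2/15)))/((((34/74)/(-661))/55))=-416293.46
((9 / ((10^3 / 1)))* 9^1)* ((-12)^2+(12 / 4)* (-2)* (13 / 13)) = 5589 / 500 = 11.18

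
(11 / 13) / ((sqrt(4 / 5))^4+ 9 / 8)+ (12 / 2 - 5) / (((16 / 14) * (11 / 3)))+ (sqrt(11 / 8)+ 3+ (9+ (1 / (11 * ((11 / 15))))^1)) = 14.01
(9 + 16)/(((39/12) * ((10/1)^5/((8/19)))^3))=1/1741542968750000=0.00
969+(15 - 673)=311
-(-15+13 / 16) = 227 / 16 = 14.19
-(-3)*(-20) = -60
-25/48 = -0.52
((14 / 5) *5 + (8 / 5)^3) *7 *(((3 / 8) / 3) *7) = 55419 / 500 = 110.84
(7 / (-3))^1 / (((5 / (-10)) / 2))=28 / 3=9.33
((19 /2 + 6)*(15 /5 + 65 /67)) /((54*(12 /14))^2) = 202027 /7033392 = 0.03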